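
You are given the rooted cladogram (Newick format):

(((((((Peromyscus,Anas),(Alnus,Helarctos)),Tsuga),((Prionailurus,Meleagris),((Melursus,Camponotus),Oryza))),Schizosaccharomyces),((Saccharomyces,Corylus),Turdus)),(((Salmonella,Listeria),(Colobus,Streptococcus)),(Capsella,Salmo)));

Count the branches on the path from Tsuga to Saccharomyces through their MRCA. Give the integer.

The MRCA of Tsuga and Saccharomyces is the node subtending ((((((Peromyscus,Anas),(Alnus,Helarctos)),Tsuga),((Prionailurus,Meleagris),((Melursus,Camponotus),Oryza))),Schizosaccharomyces),((Saccharomyces,Corylus),Turdus)).
From Tsuga up to that node: 4 branches. From Saccharomyces up to the same node: 3 branches. Total: 4 + 3 = 7.

7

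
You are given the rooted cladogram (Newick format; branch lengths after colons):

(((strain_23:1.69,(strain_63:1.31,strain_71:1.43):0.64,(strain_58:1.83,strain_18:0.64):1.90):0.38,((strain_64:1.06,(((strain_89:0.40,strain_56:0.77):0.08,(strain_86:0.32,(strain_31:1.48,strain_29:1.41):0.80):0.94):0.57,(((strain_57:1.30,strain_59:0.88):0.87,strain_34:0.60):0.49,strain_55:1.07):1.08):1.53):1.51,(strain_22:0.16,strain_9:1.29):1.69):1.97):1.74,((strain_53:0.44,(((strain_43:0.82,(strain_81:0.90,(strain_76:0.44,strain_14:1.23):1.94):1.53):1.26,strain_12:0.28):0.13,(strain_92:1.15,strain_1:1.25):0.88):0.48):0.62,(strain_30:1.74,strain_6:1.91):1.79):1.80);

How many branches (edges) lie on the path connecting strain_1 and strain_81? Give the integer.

The MRCA of strain_1 and strain_81 is the node subtending (((strain_43,(strain_81,(strain_76,strain_14))),strain_12),(strain_92,strain_1)).
From strain_1 up to that node: 2 branches. From strain_81 up to the same node: 4 branches. Total: 2 + 4 = 6.

6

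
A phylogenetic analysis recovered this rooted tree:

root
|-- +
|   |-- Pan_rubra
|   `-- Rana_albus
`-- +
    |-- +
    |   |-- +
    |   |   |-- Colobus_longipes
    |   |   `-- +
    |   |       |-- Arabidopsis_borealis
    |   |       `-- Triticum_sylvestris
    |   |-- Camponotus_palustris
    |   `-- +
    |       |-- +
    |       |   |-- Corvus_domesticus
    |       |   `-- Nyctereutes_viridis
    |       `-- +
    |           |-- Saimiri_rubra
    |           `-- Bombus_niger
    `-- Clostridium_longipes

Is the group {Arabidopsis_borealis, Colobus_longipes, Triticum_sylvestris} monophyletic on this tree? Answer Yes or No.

The most recent common ancestor of these taxa subtends (Colobus_longipes,(Arabidopsis_borealis,Triticum_sylvestris)).
That clade has exactly 3 tips — every listed taxon and nothing else — so the group is monophyletic.

Yes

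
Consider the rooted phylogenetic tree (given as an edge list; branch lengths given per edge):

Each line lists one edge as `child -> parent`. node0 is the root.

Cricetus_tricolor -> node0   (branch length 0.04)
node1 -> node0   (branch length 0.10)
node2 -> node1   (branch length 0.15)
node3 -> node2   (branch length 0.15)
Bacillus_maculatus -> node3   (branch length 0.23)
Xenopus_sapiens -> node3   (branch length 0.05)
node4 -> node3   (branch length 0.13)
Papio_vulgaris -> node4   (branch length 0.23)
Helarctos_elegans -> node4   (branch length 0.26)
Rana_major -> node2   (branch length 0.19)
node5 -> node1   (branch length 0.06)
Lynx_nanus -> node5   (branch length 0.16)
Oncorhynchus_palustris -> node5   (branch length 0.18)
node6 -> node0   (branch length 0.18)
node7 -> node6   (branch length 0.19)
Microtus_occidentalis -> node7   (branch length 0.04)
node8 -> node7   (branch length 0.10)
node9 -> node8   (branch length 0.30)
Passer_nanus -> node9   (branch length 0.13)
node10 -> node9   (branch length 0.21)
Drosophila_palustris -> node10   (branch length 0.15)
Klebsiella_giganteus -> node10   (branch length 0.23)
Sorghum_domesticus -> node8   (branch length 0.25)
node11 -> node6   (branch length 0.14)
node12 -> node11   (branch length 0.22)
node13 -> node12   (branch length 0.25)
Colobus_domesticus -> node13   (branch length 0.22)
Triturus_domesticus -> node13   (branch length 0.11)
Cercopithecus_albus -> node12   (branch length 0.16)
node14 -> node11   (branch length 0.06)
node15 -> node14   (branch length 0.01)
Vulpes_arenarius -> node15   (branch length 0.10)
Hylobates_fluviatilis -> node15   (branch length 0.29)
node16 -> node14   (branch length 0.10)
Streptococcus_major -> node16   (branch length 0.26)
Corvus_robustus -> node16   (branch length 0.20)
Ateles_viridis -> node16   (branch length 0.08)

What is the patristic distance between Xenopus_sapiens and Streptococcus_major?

1.19

The path runs Xenopus_sapiens → … → MRCA → … → Streptococcus_major; the MRCA is the root of the tree.
Branch lengths along that path: 0.05 + 0.15 + 0.15 + 0.10 + 0.18 + 0.14 + 0.06 + 0.10 + 0.26 = 1.19.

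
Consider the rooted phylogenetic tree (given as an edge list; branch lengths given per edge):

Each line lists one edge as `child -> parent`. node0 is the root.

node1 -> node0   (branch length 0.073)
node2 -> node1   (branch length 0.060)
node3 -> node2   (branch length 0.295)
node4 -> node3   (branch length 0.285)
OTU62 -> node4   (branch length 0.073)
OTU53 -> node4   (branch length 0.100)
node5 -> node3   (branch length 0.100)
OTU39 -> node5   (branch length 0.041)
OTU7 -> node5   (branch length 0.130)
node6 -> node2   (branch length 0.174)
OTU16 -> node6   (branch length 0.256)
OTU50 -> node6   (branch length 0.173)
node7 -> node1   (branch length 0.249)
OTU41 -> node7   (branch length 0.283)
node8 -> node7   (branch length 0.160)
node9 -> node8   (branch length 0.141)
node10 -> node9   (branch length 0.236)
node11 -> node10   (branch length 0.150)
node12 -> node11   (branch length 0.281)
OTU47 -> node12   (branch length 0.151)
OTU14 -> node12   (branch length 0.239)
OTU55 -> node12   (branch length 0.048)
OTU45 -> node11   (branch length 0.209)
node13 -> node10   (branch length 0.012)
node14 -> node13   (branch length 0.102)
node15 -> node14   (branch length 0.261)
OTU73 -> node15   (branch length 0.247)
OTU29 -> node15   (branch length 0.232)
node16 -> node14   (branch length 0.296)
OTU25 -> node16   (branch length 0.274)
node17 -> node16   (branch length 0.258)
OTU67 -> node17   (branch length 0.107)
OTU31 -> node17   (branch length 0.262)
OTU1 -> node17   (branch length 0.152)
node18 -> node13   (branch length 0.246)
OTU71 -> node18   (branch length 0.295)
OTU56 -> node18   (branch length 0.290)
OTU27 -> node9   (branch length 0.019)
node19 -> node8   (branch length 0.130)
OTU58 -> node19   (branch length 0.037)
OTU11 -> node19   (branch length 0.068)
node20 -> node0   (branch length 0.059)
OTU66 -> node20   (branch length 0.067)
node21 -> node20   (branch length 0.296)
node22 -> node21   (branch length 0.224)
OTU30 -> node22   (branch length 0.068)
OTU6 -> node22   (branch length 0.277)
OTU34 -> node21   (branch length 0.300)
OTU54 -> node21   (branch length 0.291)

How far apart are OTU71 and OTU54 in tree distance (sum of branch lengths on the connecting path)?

2.058

The path runs OTU71 → … → MRCA → … → OTU54; the MRCA is the root of the tree.
Branch lengths along that path: 0.295 + 0.246 + 0.012 + 0.236 + 0.141 + 0.160 + 0.249 + 0.073 + 0.059 + 0.296 + 0.291 = 2.058.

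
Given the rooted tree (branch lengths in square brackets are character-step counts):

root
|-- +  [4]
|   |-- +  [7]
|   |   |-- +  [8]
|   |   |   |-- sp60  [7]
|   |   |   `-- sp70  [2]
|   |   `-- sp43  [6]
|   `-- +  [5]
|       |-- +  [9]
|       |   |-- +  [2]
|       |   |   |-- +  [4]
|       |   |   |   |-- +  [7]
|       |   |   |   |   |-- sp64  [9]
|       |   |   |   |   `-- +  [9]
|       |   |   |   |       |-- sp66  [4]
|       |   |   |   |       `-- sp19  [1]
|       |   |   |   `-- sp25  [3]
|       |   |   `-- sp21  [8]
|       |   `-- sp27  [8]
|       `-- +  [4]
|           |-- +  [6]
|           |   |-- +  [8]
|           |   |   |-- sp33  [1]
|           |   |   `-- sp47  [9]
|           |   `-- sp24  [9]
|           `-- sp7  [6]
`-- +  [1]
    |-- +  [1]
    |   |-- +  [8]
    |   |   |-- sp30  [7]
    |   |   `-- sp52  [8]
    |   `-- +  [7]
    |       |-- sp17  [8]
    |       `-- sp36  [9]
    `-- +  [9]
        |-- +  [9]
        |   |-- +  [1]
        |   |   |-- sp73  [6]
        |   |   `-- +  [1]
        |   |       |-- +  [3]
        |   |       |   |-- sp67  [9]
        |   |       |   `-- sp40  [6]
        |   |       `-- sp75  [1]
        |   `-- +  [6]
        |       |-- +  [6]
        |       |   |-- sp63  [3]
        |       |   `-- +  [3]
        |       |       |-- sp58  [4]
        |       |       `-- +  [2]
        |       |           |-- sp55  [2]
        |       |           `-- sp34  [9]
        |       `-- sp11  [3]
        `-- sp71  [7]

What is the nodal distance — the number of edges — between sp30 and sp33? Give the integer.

10

The MRCA of sp30 and sp33 is the root of the tree.
From sp30 up to that node: 4 branches. From sp33 up to the same node: 6 branches. Total: 4 + 6 = 10.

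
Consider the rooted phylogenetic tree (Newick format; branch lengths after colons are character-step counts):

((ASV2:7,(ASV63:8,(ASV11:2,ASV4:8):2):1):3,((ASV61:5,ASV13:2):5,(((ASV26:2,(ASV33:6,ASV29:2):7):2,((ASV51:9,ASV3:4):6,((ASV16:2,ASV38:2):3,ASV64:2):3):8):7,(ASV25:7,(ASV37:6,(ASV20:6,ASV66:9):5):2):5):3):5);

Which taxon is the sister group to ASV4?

ASV4 attaches to the tree at the node subtending (ASV11,ASV4).
The other lineage descending from that same node — the sister group — is the single tip ASV11.

ASV11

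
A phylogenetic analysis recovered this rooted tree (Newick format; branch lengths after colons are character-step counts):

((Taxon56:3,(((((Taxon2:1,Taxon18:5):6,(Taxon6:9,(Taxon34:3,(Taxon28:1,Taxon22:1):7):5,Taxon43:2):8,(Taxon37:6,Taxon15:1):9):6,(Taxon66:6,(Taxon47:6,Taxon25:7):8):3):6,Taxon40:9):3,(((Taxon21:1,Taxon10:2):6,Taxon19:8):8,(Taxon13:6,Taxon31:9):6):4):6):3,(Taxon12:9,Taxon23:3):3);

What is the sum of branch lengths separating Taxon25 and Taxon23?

The path runs Taxon25 → … → MRCA → … → Taxon23; the MRCA is the root of the tree.
Branch lengths along that path: 7 + 8 + 3 + 6 + 3 + 6 + 3 + 3 + 3 = 42.

42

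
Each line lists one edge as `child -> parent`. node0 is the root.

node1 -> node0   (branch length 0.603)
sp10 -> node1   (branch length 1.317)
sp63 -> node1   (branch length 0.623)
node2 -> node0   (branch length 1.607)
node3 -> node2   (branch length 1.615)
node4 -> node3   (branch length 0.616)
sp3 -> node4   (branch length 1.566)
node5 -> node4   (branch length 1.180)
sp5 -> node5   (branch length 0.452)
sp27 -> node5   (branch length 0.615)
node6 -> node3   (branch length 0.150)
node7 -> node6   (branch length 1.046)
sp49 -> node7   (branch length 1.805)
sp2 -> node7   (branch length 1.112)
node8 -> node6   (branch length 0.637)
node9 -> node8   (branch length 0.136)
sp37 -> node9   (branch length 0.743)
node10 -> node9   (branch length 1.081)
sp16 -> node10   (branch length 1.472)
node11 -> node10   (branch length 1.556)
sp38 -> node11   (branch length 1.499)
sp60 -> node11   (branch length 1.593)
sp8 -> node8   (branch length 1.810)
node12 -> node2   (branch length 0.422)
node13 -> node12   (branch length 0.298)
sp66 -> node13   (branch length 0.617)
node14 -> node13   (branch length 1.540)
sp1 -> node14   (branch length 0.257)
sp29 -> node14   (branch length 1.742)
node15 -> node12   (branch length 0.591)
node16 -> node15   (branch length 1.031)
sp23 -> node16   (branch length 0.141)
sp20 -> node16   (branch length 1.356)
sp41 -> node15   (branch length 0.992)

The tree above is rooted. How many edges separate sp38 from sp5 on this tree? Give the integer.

The MRCA of sp38 and sp5 is the node subtending ((sp3,(sp5,sp27)),((sp49,sp2),((sp37,(sp16,(sp38,sp60))),sp8))).
From sp38 up to that node: 6 branches. From sp5 up to the same node: 3 branches. Total: 6 + 3 = 9.

9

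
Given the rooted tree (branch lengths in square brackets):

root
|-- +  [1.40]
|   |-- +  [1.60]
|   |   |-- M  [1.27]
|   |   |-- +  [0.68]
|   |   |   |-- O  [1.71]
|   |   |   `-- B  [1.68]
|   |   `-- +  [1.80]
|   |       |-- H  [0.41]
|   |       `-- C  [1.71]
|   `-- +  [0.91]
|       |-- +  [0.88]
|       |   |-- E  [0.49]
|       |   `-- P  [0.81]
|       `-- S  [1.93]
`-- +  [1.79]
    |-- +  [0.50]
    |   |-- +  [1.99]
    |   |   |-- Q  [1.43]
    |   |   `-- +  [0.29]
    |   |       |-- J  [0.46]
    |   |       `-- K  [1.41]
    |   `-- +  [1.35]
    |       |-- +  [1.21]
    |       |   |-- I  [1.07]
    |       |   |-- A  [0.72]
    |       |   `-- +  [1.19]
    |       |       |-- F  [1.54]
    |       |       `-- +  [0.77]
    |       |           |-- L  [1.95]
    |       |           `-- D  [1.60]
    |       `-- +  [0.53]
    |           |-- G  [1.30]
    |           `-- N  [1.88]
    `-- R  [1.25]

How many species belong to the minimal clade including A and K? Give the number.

The MRCA of A and K is the node subtending ((Q,(J,K)),((I,A,(F,(L,D))),(G,N))).
That clade contains 10 terminal taxa: A, D, F, G, I, J, K, L, N, Q.

10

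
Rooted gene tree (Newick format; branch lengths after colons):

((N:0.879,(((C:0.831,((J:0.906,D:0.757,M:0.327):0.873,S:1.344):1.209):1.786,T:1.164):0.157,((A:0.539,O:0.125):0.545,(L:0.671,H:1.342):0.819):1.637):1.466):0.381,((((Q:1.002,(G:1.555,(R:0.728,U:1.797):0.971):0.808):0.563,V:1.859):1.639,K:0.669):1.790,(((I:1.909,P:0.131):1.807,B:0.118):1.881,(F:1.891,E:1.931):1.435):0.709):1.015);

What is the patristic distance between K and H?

9.119

The path runs K → … → MRCA → … → H; the MRCA is the root of the tree.
Branch lengths along that path: 0.669 + 1.790 + 1.015 + 0.381 + 1.466 + 1.637 + 0.819 + 1.342 = 9.119.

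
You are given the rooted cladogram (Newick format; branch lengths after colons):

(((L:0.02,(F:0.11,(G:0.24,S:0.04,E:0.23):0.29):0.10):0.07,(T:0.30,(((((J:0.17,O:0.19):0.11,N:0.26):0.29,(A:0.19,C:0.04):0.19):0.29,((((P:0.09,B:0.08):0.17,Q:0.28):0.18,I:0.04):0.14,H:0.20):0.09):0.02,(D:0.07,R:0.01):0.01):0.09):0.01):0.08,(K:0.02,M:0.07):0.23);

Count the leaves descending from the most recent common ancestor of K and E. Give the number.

The MRCA of K and E is the root, so the clade is the entire tree.
That clade contains 20 terminal taxa: A, B, C, D, E, F, G, H, I, J, K, L, M, N, O, P, Q, R, S, T.

20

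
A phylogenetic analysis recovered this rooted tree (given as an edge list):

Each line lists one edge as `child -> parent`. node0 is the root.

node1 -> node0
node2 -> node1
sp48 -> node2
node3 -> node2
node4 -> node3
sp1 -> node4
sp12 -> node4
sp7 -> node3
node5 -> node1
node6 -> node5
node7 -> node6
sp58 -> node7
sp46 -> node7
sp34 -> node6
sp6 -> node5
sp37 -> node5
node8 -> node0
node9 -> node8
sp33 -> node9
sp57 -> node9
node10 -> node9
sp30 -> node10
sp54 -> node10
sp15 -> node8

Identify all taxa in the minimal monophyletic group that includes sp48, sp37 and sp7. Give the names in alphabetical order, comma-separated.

sp1, sp12, sp34, sp37, sp46, sp48, sp58, sp6, sp7

Tracing sp48: it sits inside (sp48,((sp1,sp12),sp7)).
Tracing sp37: it sits inside (((sp58,sp46),sp34),sp6,sp37).
Tracing sp7: it sits inside ((sp1,sp12),sp7).
The smallest clade enclosing all 3 is ((sp48,((sp1,sp12),sp7)),(((sp58,sp46),sp34),sp6,sp37)); the answer is its 9 terminal taxa in alphabetical order.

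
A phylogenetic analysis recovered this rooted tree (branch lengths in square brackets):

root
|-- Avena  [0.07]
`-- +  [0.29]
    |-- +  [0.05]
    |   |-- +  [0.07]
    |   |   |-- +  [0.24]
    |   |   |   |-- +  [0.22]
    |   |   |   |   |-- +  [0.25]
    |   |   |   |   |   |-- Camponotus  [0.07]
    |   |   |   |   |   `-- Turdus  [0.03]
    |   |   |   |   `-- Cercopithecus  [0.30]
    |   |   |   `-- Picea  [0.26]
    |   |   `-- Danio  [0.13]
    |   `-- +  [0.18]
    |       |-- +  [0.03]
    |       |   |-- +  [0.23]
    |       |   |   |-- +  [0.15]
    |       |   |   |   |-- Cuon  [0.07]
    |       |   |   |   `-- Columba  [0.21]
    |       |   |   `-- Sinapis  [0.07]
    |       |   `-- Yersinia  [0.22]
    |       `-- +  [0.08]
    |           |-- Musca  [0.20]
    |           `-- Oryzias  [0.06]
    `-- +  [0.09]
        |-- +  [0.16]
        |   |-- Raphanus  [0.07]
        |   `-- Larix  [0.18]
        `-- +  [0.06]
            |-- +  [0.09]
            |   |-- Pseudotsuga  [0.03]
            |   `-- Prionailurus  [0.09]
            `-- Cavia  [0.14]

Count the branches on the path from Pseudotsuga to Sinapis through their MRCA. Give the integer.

The MRCA of Pseudotsuga and Sinapis is the node subtending ((((((Camponotus,Turdus),Cercopithecus),Picea),Danio),((((Cuon,Columba),Sinapis),Yersinia),(Musca,Oryzias))),((Raphanus,Larix),((Pseudotsuga,Prionailurus),Cavia))).
From Pseudotsuga up to that node: 4 branches. From Sinapis up to the same node: 5 branches. Total: 4 + 5 = 9.

9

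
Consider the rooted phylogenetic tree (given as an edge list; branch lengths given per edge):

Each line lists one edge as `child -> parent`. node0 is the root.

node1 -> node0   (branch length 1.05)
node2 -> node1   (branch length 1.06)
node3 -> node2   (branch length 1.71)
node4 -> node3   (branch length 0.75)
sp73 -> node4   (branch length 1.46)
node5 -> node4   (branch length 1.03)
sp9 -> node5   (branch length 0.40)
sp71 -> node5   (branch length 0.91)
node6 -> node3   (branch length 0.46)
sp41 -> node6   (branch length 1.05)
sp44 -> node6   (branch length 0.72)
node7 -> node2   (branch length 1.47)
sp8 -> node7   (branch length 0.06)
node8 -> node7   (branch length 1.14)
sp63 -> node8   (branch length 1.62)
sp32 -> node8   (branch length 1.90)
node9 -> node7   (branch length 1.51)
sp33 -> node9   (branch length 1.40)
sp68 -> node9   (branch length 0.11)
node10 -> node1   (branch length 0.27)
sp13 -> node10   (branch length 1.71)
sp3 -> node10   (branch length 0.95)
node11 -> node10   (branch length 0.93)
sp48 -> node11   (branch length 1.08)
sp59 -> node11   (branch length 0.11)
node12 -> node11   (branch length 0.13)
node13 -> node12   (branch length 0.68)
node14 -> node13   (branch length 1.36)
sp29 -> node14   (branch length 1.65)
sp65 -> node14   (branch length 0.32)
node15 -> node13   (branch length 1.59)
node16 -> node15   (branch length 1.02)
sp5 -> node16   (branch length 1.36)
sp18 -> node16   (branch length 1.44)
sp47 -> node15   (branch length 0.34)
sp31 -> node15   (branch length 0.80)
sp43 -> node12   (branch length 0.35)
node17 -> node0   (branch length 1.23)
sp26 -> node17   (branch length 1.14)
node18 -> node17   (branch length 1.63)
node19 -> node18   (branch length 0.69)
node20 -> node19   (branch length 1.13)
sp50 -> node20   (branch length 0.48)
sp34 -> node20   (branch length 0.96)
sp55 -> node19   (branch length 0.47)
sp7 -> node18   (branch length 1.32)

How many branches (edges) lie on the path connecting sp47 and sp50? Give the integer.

12

The MRCA of sp47 and sp50 is the root of the tree.
From sp47 up to that node: 7 branches. From sp50 up to the same node: 5 branches. Total: 7 + 5 = 12.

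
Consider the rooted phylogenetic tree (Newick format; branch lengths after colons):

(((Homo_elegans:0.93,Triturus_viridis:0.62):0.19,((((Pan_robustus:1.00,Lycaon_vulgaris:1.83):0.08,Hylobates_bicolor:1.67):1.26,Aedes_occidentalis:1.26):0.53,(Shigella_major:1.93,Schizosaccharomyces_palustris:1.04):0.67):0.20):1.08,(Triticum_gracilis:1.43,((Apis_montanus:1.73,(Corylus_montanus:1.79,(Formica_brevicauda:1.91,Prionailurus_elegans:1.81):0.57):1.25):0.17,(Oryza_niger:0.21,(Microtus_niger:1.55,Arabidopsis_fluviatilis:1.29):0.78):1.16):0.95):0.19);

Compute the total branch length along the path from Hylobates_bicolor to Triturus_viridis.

The path runs Hylobates_bicolor → … → MRCA → … → Triturus_viridis; the MRCA is the node subtending ((Homo_elegans,Triturus_viridis),((((Pan_robustus,Lycaon_vulgaris),Hylobates_bicolor),Aedes_occidentalis),(Shigella_major,Schizosaccharomyces_palustris))).
Branch lengths along that path: 1.67 + 1.26 + 0.53 + 0.20 + 0.19 + 0.62 = 4.47.

4.47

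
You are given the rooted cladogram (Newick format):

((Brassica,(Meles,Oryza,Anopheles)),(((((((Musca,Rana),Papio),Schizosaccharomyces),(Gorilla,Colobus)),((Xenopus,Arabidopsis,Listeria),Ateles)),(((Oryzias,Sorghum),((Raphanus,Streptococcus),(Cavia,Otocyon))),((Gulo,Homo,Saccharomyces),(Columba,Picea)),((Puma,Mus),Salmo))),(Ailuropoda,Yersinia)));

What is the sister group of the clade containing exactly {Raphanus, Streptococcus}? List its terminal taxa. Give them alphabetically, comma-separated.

Cavia, Otocyon

The clade containing exactly {Raphanus, Streptococcus} attaches to the tree at the node subtending ((Raphanus,Streptococcus),(Cavia,Otocyon)).
The other lineage descending from that same node — the sister group — is (Cavia,Otocyon); its 2 tips in alphabetical order are the answer.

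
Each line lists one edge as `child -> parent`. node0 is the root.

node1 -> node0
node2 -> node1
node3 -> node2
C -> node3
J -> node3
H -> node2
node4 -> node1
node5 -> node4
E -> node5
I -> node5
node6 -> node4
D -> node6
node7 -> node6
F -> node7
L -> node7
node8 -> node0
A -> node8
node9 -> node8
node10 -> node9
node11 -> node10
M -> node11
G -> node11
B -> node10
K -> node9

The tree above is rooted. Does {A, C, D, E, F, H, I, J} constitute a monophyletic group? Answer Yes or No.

No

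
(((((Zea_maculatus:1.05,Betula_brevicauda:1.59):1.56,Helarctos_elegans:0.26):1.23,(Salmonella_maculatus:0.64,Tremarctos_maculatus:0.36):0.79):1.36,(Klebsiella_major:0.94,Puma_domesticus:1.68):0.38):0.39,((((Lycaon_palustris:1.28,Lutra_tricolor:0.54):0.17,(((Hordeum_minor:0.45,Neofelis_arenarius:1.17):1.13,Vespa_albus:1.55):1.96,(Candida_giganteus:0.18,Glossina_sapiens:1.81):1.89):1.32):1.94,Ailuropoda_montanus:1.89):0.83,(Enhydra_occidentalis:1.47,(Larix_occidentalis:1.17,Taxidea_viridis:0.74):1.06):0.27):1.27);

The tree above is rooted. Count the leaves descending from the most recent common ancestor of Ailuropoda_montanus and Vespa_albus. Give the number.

8

The MRCA of Ailuropoda_montanus and Vespa_albus is the node subtending (((Lycaon_palustris,Lutra_tricolor),(((Hordeum_minor,Neofelis_arenarius),Vespa_albus),(Candida_giganteus,Glossina_sapiens))),Ailuropoda_montanus).
That clade contains 8 terminal taxa: Ailuropoda_montanus, Candida_giganteus, Glossina_sapiens, Hordeum_minor, Lutra_tricolor, Lycaon_palustris, Neofelis_arenarius, Vespa_albus.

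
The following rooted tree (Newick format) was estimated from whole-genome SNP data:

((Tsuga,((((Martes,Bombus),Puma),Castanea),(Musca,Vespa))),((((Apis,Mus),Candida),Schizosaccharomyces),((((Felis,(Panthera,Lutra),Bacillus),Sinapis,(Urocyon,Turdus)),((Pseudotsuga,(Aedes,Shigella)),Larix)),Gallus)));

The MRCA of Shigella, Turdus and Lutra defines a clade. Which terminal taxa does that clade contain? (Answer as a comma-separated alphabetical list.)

Aedes, Bacillus, Felis, Larix, Lutra, Panthera, Pseudotsuga, Shigella, Sinapis, Turdus, Urocyon

Tracing Shigella: it sits inside (Aedes,Shigella).
Tracing Turdus: it sits inside (Urocyon,Turdus).
Tracing Lutra: it sits inside (Panthera,Lutra).
The smallest clade enclosing all 3 is (((Felis,(Panthera,Lutra),Bacillus),Sinapis,(Urocyon,Turdus)),((Pseudotsuga,(Aedes,Shigella)),Larix)); the answer is its 11 terminal taxa in alphabetical order.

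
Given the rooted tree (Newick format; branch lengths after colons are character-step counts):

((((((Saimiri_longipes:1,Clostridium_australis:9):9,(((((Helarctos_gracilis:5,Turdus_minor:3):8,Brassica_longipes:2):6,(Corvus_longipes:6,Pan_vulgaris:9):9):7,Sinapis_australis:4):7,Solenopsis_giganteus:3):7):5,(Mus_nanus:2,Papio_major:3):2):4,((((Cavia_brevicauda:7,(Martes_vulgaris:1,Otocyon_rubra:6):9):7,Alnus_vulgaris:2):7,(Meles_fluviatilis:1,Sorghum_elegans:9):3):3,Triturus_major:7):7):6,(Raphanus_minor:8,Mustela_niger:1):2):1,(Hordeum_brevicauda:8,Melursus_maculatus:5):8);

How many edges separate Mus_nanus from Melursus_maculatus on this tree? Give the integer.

7

The MRCA of Mus_nanus and Melursus_maculatus is the root of the tree.
From Mus_nanus up to that node: 5 branches. From Melursus_maculatus up to the same node: 2 branches. Total: 5 + 2 = 7.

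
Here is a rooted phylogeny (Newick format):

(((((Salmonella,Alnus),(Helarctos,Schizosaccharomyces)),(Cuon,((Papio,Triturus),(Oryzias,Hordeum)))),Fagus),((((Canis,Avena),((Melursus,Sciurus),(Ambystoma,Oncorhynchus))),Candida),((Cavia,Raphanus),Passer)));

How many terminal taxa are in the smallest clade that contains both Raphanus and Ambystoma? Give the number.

The MRCA of Raphanus and Ambystoma is the node subtending ((((Canis,Avena),((Melursus,Sciurus),(Ambystoma,Oncorhynchus))),Candida),((Cavia,Raphanus),Passer)).
That clade contains 10 terminal taxa: Ambystoma, Avena, Candida, Canis, Cavia, Melursus, Oncorhynchus, Passer, Raphanus, Sciurus.

10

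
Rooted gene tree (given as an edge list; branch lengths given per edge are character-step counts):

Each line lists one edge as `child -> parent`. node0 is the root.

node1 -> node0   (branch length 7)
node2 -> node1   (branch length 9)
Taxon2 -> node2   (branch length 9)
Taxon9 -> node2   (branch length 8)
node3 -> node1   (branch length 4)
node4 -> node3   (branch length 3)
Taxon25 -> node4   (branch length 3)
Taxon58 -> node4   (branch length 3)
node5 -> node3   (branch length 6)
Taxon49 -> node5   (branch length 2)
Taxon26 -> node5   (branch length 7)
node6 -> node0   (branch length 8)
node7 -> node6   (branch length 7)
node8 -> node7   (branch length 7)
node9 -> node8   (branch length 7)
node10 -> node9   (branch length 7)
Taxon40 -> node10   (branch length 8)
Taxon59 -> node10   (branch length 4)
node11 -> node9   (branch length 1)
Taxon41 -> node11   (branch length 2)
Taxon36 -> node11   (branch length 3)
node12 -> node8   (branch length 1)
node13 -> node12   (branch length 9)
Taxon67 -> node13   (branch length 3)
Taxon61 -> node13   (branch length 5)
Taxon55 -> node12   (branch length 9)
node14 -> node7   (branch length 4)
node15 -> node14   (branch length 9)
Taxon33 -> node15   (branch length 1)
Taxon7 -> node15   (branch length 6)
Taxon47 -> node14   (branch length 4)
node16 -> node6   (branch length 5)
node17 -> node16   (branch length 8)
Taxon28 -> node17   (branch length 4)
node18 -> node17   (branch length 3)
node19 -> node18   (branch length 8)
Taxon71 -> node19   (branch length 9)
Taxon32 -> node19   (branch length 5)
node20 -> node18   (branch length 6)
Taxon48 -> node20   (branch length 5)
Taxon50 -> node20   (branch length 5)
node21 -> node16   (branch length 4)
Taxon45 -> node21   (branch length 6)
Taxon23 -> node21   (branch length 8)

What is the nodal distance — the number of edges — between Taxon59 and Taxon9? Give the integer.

The MRCA of Taxon59 and Taxon9 is the root of the tree.
From Taxon59 up to that node: 6 branches. From Taxon9 up to the same node: 3 branches. Total: 6 + 3 = 9.

9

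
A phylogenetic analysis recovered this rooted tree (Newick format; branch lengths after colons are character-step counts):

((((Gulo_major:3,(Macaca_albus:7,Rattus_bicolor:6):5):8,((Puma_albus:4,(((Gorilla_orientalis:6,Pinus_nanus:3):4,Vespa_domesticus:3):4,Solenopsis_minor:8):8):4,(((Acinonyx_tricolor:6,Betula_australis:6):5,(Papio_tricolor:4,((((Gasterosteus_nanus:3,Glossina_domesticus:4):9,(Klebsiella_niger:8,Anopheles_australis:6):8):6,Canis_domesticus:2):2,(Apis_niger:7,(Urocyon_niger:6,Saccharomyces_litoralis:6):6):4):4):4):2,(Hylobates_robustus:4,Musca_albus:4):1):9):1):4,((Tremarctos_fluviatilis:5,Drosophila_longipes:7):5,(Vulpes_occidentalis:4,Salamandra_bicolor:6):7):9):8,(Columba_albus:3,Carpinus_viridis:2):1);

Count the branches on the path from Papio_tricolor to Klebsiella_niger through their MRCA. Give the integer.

6

The MRCA of Papio_tricolor and Klebsiella_niger is the node subtending (Papio_tricolor,((((Gasterosteus_nanus,Glossina_domesticus),(Klebsiella_niger,Anopheles_australis)),Canis_domesticus),(Apis_niger,(Urocyon_niger,Saccharomyces_litoralis)))).
From Papio_tricolor up to that node: 1 branch. From Klebsiella_niger up to the same node: 5 branches. Total: 1 + 5 = 6.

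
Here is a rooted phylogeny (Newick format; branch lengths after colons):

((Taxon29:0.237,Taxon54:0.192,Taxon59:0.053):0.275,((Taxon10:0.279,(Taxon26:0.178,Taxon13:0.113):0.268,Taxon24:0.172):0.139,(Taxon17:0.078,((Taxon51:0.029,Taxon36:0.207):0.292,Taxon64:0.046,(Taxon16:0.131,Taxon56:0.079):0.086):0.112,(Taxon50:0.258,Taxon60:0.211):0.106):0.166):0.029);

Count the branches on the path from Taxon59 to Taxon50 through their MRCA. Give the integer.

6

The MRCA of Taxon59 and Taxon50 is the root of the tree.
From Taxon59 up to that node: 2 branches. From Taxon50 up to the same node: 4 branches. Total: 2 + 4 = 6.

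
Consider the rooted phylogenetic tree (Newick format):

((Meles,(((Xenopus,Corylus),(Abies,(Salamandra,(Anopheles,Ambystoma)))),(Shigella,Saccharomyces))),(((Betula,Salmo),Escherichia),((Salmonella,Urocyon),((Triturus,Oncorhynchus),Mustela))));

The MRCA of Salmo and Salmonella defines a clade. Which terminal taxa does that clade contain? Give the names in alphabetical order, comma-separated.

Tracing Salmo: it sits inside (Betula,Salmo).
Tracing Salmonella: it sits inside (Salmonella,Urocyon).
The smallest clade enclosing both is (((Betula,Salmo),Escherichia),((Salmonella,Urocyon),((Triturus,Oncorhynchus),Mustela))); the answer is its 8 terminal taxa in alphabetical order.

Betula, Escherichia, Mustela, Oncorhynchus, Salmo, Salmonella, Triturus, Urocyon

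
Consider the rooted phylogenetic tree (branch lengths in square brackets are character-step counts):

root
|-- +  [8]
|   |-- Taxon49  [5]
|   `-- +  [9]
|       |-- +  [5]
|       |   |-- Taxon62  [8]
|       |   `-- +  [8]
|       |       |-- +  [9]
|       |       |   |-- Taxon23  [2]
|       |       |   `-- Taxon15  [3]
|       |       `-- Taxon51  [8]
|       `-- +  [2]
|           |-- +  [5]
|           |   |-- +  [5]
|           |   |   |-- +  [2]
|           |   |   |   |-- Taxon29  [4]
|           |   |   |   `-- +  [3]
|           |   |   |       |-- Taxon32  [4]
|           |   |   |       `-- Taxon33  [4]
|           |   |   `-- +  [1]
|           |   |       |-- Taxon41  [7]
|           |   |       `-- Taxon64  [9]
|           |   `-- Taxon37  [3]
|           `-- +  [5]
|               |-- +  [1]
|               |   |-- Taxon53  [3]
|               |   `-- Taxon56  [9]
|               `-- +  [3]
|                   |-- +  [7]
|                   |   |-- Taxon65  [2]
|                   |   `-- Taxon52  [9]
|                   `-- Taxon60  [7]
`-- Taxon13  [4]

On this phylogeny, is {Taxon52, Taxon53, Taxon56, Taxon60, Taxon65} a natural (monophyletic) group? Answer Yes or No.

The most recent common ancestor of these taxa subtends ((Taxon53,Taxon56),((Taxon65,Taxon52),Taxon60)).
That clade has exactly 5 tips — every listed taxon and nothing else — so the group is monophyletic.

Yes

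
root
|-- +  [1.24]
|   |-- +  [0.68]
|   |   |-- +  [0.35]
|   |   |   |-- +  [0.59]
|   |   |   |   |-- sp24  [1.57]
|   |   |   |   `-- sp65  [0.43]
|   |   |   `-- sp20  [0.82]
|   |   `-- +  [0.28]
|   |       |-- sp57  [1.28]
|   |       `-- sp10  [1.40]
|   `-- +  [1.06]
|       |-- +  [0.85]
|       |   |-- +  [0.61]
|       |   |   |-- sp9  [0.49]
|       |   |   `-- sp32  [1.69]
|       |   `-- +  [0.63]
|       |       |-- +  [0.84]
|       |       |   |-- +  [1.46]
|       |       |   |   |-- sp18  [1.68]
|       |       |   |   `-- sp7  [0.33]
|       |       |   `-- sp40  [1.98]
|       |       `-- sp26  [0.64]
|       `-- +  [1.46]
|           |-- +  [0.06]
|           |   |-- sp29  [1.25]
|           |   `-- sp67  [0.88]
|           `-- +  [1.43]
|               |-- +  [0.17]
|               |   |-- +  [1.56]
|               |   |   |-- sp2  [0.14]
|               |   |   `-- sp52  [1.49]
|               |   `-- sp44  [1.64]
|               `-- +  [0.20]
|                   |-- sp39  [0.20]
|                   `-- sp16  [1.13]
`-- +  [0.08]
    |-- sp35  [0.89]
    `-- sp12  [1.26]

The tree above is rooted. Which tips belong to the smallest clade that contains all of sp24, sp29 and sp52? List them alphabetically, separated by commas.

sp10, sp16, sp18, sp2, sp20, sp24, sp26, sp29, sp32, sp39, sp40, sp44, sp52, sp57, sp65, sp67, sp7, sp9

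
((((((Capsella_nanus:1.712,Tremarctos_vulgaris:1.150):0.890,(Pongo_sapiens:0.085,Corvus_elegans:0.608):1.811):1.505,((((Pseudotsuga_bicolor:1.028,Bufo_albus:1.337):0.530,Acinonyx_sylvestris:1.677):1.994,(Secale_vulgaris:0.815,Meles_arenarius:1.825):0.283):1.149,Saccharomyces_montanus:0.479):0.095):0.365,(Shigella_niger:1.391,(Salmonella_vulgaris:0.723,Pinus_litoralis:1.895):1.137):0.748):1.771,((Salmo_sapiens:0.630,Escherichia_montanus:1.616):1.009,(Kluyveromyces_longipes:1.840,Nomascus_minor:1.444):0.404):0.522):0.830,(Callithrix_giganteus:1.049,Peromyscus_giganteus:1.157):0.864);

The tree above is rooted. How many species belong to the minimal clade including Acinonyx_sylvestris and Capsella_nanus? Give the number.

10

The MRCA of Acinonyx_sylvestris and Capsella_nanus is the node subtending (((Capsella_nanus,Tremarctos_vulgaris),(Pongo_sapiens,Corvus_elegans)),((((Pseudotsuga_bicolor,Bufo_albus),Acinonyx_sylvestris),(Secale_vulgaris,Meles_arenarius)),Saccharomyces_montanus)).
That clade contains 10 terminal taxa: Acinonyx_sylvestris, Bufo_albus, Capsella_nanus, Corvus_elegans, Meles_arenarius, Pongo_sapiens, Pseudotsuga_bicolor, Saccharomyces_montanus, Secale_vulgaris, Tremarctos_vulgaris.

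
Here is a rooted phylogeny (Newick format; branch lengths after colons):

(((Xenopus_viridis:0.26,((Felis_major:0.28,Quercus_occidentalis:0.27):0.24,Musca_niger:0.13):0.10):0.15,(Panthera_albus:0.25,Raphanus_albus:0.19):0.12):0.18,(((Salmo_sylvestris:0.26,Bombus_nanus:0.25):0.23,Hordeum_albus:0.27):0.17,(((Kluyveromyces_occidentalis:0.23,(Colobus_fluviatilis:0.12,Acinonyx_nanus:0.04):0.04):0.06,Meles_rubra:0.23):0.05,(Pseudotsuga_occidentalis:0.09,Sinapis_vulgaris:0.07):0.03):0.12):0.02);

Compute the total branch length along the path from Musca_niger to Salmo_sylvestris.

1.24

The path runs Musca_niger → … → MRCA → … → Salmo_sylvestris; the MRCA is the root of the tree.
Branch lengths along that path: 0.13 + 0.10 + 0.15 + 0.18 + 0.02 + 0.17 + 0.23 + 0.26 = 1.24.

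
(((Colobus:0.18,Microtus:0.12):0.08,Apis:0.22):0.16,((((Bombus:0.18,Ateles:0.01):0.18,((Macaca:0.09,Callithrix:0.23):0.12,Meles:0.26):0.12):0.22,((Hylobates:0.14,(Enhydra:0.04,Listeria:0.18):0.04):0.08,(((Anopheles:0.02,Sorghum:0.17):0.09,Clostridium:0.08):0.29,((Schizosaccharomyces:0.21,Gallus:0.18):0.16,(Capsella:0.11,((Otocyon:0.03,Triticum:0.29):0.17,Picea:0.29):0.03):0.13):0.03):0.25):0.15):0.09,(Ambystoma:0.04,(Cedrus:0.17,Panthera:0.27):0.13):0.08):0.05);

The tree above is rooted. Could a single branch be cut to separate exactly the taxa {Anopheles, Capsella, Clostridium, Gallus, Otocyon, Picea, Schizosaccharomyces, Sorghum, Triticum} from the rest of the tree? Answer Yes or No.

Yes

The most recent common ancestor of these taxa subtends (((Anopheles,Sorghum),Clostridium),((Schizosaccharomyces,Gallus),(Capsella,((Otocyon,Triticum),Picea)))).
That clade has exactly 9 tips — every listed taxon and nothing else — so the group is monophyletic.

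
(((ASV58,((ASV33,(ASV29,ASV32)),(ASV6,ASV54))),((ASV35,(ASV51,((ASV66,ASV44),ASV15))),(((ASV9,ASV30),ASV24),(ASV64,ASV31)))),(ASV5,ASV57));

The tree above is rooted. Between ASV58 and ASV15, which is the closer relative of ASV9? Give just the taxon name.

The MRCA of ASV9 and ASV15 subtends ((ASV35,(ASV51,((ASV66,ASV44),ASV15))),(((ASV9,ASV30),ASV24),(ASV64,ASV31))) (10 taxa).
The MRCA of ASV9 and ASV58 subtends ((ASV58,((ASV33,(ASV29,ASV32)),(ASV6,ASV54))),((ASV35,(ASV51,((ASV66,ASV44),ASV15))),(((ASV9,ASV30),ASV24),(ASV64,ASV31)))) (16 taxa).
The first is nested inside the second, so ASV9 shares a more recent common ancestor with ASV15.

ASV15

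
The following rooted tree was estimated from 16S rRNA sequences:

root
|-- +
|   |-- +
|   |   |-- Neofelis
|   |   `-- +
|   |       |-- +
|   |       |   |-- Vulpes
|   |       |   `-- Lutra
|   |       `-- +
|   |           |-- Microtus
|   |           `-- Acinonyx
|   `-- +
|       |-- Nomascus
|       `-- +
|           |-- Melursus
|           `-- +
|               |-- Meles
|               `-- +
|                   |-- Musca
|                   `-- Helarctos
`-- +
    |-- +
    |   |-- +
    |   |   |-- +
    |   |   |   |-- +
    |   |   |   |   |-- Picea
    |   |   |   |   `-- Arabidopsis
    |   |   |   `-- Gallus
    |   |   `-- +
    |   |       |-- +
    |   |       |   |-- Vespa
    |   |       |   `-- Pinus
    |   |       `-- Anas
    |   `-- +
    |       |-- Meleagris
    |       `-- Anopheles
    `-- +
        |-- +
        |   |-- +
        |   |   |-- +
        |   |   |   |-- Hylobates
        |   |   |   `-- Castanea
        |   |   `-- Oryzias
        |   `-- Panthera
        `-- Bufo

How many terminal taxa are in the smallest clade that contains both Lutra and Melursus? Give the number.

10

The MRCA of Lutra and Melursus is the node subtending ((Neofelis,((Vulpes,Lutra),(Microtus,Acinonyx))),(Nomascus,(Melursus,(Meles,(Musca,Helarctos))))).
That clade contains 10 terminal taxa: Acinonyx, Helarctos, Lutra, Meles, Melursus, Microtus, Musca, Neofelis, Nomascus, Vulpes.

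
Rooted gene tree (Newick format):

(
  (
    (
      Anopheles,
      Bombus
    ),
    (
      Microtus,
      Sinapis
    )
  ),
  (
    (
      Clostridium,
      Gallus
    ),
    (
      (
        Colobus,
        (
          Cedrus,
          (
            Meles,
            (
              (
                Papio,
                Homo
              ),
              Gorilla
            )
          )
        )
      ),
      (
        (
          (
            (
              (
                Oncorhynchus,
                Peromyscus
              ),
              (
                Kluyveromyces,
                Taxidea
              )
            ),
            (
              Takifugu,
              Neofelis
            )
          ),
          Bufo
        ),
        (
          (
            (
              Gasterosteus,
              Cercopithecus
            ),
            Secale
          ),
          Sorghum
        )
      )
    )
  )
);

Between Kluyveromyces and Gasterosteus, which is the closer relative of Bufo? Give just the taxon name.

Kluyveromyces

The MRCA of Bufo and Kluyveromyces subtends ((((Oncorhynchus,Peromyscus),(Kluyveromyces,Taxidea)),(Takifugu,Neofelis)),Bufo) (7 taxa).
The MRCA of Bufo and Gasterosteus subtends (((((Oncorhynchus,Peromyscus),(Kluyveromyces,Taxidea)),(Takifugu,Neofelis)),Bufo),(((Gasterosteus,Cercopithecus),Secale),Sorghum)) (11 taxa).
The first is nested inside the second, so Bufo shares a more recent common ancestor with Kluyveromyces.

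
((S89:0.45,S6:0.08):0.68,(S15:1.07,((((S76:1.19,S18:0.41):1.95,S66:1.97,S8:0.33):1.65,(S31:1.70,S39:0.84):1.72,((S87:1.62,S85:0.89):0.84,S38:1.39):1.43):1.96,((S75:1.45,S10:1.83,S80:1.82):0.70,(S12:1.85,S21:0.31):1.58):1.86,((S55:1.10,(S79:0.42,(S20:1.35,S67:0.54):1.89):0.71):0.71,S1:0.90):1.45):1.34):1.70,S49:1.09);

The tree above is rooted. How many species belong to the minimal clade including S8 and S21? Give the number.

19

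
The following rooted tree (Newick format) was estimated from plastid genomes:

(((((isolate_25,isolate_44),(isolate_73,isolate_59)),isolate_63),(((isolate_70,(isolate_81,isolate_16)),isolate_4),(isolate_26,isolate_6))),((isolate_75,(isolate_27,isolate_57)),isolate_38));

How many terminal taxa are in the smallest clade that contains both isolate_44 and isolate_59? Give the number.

The MRCA of isolate_44 and isolate_59 is the node subtending ((isolate_25,isolate_44),(isolate_73,isolate_59)).
That clade contains 4 terminal taxa: isolate_25, isolate_44, isolate_59, isolate_73.

4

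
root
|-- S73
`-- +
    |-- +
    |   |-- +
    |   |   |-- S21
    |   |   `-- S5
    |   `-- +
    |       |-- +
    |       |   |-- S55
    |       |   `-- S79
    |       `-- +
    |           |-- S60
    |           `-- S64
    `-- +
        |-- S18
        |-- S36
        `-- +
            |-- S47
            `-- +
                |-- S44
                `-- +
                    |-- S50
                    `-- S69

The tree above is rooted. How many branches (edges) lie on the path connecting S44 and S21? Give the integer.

7

The MRCA of S44 and S21 is the node subtending (((S21,S5),((S55,S79),(S60,S64))),(S18,S36,(S47,(S44,(S50,S69))))).
From S44 up to that node: 4 branches. From S21 up to the same node: 3 branches. Total: 4 + 3 = 7.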